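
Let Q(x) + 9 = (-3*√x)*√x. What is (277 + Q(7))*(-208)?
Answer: -51376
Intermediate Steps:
Q(x) = -9 - 3*x (Q(x) = -9 + (-3*√x)*√x = -9 - 3*x)
(277 + Q(7))*(-208) = (277 + (-9 - 3*7))*(-208) = (277 + (-9 - 21))*(-208) = (277 - 30)*(-208) = 247*(-208) = -51376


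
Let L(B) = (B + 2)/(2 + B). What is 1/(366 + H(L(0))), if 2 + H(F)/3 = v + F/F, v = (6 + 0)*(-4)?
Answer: 1/291 ≈ 0.0034364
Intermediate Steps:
v = -24 (v = 6*(-4) = -24)
L(B) = 1 (L(B) = (2 + B)/(2 + B) = 1)
H(F) = -75 (H(F) = -6 + 3*(-24 + F/F) = -6 + 3*(-24 + 1) = -6 + 3*(-23) = -6 - 69 = -75)
1/(366 + H(L(0))) = 1/(366 - 75) = 1/291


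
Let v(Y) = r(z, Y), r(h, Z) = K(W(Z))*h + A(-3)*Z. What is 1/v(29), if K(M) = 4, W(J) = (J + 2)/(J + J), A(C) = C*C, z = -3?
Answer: 1/249 ≈ 0.0040161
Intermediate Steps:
A(C) = C**2
W(J) = (2 + J)/(2*J) (W(J) = (2 + J)/((2*J)) = (2 + J)*(1/(2*J)) = (2 + J)/(2*J))
r(h, Z) = 4*h + 9*Z (r(h, Z) = 4*h + (-3)**2*Z = 4*h + 9*Z)
v(Y) = -12 + 9*Y (v(Y) = 4*(-3) + 9*Y = -12 + 9*Y)
1/v(29) = 1/(-12 + 9*29) = 1/(-12 + 261) = 1/249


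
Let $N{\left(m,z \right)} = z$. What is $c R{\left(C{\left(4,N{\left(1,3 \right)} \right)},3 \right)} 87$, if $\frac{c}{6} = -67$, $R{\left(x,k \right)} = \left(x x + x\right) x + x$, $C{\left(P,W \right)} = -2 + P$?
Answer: $-489636$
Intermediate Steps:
$R{\left(x,k \right)} = x + x \left(x + x^{2}\right)$ ($R{\left(x,k \right)} = \left(x^{2} + x\right) x + x = \left(x + x^{2}\right) x + x = x \left(x + x^{2}\right) + x = x + x \left(x + x^{2}\right)$)
$c = -402$ ($c = 6 \left(-67\right) = -402$)
$c R{\left(C{\left(4,N{\left(1,3 \right)} \right)},3 \right)} 87 = - 402 \left(-2 + 4\right) \left(1 + \left(-2 + 4\right) + \left(-2 + 4\right)^{2}\right) 87 = - 402 \cdot 2 \left(1 + 2 + 2^{2}\right) 87 = - 402 \cdot 2 \left(1 + 2 + 4\right) 87 = - 402 \cdot 2 \cdot 7 \cdot 87 = \left(-402\right) 14 \cdot 87 = \left(-5628\right) 87 = -489636$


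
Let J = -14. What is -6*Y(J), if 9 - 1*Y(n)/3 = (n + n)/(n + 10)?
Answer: -36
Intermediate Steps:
Y(n) = 27 - 6*n/(10 + n) (Y(n) = 27 - 3*(n + n)/(n + 10) = 27 - 3*2*n/(10 + n) = 27 - 6*n/(10 + n))
-6*Y(J) = -18*(90 + 7*(-14))/(10 - 14) = -18*(90 - 98)/(-4) = -18*(-1)*(-8)/4 = -6*6 = -36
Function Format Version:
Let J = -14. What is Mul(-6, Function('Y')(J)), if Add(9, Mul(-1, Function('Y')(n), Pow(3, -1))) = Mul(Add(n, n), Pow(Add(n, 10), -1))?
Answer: -36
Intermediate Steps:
Function('Y')(n) = Add(27, Mul(-6, n, Pow(Add(10, n), -1))) (Function('Y')(n) = Add(27, Mul(-3, Mul(Add(n, n), Pow(Add(n, 10), -1)))) = Add(27, Mul(-3, Mul(Mul(2, n), Pow(Add(10, n), -1)))) = Add(27, Mul(-3, Mul(2, n, Pow(Add(10, n), -1)))) = Add(27, Mul(-6, n, Pow(Add(10, n), -1))))
Mul(-6, Function('Y')(J)) = Mul(-6, Mul(3, Pow(Add(10, -14), -1), Add(90, Mul(7, -14)))) = Mul(-6, Mul(3, Pow(-4, -1), Add(90, -98))) = Mul(-6, Mul(3, Rational(-1, 4), -8)) = Mul(-6, 6) = -36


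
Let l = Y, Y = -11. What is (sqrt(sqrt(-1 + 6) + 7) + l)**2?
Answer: (11 - sqrt(7 + sqrt(5)))**2 ≈ 63.376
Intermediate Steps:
l = -11
(sqrt(sqrt(-1 + 6) + 7) + l)**2 = (sqrt(sqrt(-1 + 6) + 7) - 11)**2 = (sqrt(sqrt(5) + 7) - 11)**2 = (sqrt(7 + sqrt(5)) - 11)**2 = (-11 + sqrt(7 + sqrt(5)))**2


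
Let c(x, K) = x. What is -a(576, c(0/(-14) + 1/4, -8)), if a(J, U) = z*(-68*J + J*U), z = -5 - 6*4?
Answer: -1131696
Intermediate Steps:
z = -29 (z = -5 - 1*24 = -5 - 24 = -29)
a(J, U) = 1972*J - 29*J*U (a(J, U) = -29*(-68*J + J*U) = 1972*J - 29*J*U)
-a(576, c(0/(-14) + 1/4, -8)) = -29*576*(68 - (0/(-14) + 1/4)) = -29*576*(68 - (0*(-1/14) + 1*(¼))) = -29*576*(68 - (0 + ¼)) = -29*576*(68 - 1*¼) = -29*576*(68 - ¼) = -29*576*271/4 = -1*1131696 = -1131696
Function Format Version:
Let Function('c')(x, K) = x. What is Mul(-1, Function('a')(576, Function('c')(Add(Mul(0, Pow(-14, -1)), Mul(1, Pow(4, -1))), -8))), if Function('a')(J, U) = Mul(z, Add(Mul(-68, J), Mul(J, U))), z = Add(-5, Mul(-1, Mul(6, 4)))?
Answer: -1131696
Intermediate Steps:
z = -29 (z = Add(-5, Mul(-1, 24)) = Add(-5, -24) = -29)
Function('a')(J, U) = Add(Mul(1972, J), Mul(-29, J, U)) (Function('a')(J, U) = Mul(-29, Add(Mul(-68, J), Mul(J, U))) = Add(Mul(1972, J), Mul(-29, J, U)))
Mul(-1, Function('a')(576, Function('c')(Add(Mul(0, Pow(-14, -1)), Mul(1, Pow(4, -1))), -8))) = Mul(-1, Mul(29, 576, Add(68, Mul(-1, Add(Mul(0, Pow(-14, -1)), Mul(1, Pow(4, -1))))))) = Mul(-1, Mul(29, 576, Add(68, Mul(-1, Add(Mul(0, Rational(-1, 14)), Mul(1, Rational(1, 4))))))) = Mul(-1, Mul(29, 576, Add(68, Mul(-1, Add(0, Rational(1, 4)))))) = Mul(-1, Mul(29, 576, Add(68, Mul(-1, Rational(1, 4))))) = Mul(-1, Mul(29, 576, Add(68, Rational(-1, 4)))) = Mul(-1, Mul(29, 576, Rational(271, 4))) = Mul(-1, 1131696) = -1131696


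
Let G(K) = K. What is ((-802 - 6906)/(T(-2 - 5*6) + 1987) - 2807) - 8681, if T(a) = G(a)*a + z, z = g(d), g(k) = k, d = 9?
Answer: -8675367/755 ≈ -11491.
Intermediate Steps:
z = 9
T(a) = 9 + a² (T(a) = a*a + 9 = a² + 9 = 9 + a²)
((-802 - 6906)/(T(-2 - 5*6) + 1987) - 2807) - 8681 = ((-802 - 6906)/((9 + (-2 - 5*6)²) + 1987) - 2807) - 8681 = (-7708/((9 + (-2 - 30)²) + 1987) - 2807) - 8681 = (-7708/((9 + (-32)²) + 1987) - 2807) - 8681 = (-7708/((9 + 1024) + 1987) - 2807) - 8681 = (-7708/(1033 + 1987) - 2807) - 8681 = (-7708/3020 - 2807) - 8681 = (-7708*1/3020 - 2807) - 8681 = (-1927/755 - 2807) - 8681 = -2121212/755 - 8681 = -8675367/755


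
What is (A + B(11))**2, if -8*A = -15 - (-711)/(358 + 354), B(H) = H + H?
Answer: 18300948961/32444416 ≈ 564.07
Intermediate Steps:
B(H) = 2*H
A = 9969/5696 (A = -(-15 - (-711)/(358 + 354))/8 = -(-15 - (-711)/712)/8 = -(-15 - 1*(-711/712))/8 = -(-15 + 711/712)/8 = -1/8*(-9969/712) = 9969/5696 ≈ 1.7502)
(A + B(11))**2 = (9969/5696 + 2*11)**2 = (9969/5696 + 22)**2 = (135281/5696)**2 = 18300948961/32444416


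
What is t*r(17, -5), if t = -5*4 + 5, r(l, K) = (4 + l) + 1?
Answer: -330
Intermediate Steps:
r(l, K) = 5 + l
t = -15 (t = -20 + 5 = -15)
t*r(17, -5) = -15*(5 + 17) = -15*22 = -330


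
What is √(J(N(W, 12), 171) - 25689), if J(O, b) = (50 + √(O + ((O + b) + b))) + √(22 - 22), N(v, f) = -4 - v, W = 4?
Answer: √(-25639 + √326) ≈ 160.07*I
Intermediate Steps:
J(O, b) = 50 + √(2*O + 2*b) (J(O, b) = (50 + √(O + (O + 2*b))) + √0 = (50 + √(2*O + 2*b)) + 0 = 50 + √(2*O + 2*b))
√(J(N(W, 12), 171) - 25689) = √((50 + √(2*(-4 - 1*4) + 2*171)) - 25689) = √((50 + √(2*(-4 - 4) + 342)) - 25689) = √((50 + √(2*(-8) + 342)) - 25689) = √((50 + √(-16 + 342)) - 25689) = √((50 + √326) - 25689) = √(-25639 + √326)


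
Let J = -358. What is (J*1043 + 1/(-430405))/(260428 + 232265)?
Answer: -53570214857/70685843555 ≈ -0.75786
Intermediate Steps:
(J*1043 + 1/(-430405))/(260428 + 232265) = (-358*1043 + 1/(-430405))/(260428 + 232265) = (-373394 - 1/430405)/492693 = -160710644571/430405*1/492693 = -53570214857/70685843555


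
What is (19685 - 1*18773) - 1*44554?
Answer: -43642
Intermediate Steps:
(19685 - 1*18773) - 1*44554 = (19685 - 18773) - 44554 = 912 - 44554 = -43642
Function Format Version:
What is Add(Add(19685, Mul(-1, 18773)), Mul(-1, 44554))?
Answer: -43642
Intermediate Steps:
Add(Add(19685, Mul(-1, 18773)), Mul(-1, 44554)) = Add(Add(19685, -18773), -44554) = Add(912, -44554) = -43642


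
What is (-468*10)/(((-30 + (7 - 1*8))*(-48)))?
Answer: -195/62 ≈ -3.1452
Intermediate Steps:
(-468*10)/(((-30 + (7 - 1*8))*(-48))) = -4680*(-1/(48*(-30 + (7 - 8)))) = -4680*(-1/(48*(-30 - 1))) = -4680/((-31*(-48))) = -4680/1488 = -4680*1/1488 = -195/62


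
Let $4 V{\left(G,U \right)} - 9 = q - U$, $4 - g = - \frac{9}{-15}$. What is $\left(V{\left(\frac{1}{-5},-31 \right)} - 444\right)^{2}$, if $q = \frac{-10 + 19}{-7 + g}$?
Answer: $\frac{12089529}{64} \approx 1.889 \cdot 10^{5}$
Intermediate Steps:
$g = \frac{17}{5}$ ($g = 4 - - \frac{9}{-15} = 4 - \left(-9\right) \left(- \frac{1}{15}\right) = 4 - \frac{3}{5} = \frac{17}{5} \approx 3.4$)
$q = - \frac{5}{2}$ ($q = \frac{-10 + 19}{-7 + \frac{17}{5}} = \frac{9}{- \frac{18}{5}} = 9 \left(- \frac{5}{18}\right) = - \frac{5}{2} \approx -2.5$)
$V{\left(G,U \right)} = \frac{13}{8} - \frac{U}{4}$ ($V{\left(G,U \right)} = \frac{9}{4} + \frac{- \frac{5}{2} - U}{4} = \frac{9}{4} - \left(\frac{5}{8} + \frac{U}{4}\right) = \frac{13}{8} - \frac{U}{4}$)
$\left(V{\left(\frac{1}{-5},-31 \right)} - 444\right)^{2} = \left(\left(\frac{13}{8} - - \frac{31}{4}\right) - 444\right)^{2} = \left(\left(\frac{13}{8} + \frac{31}{4}\right) - 444\right)^{2} = \left(\frac{75}{8} - 444\right)^{2} = \left(- \frac{3477}{8}\right)^{2} = \frac{12089529}{64}$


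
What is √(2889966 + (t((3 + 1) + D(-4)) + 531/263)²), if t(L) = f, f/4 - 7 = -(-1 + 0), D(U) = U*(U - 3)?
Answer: √199976107063/263 ≈ 1700.3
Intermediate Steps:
D(U) = U*(-3 + U)
f = 32 (f = 28 + 4*(-(-1 + 0)) = 28 + 4*(-1*(-1)) = 28 + 4*1 = 28 + 4 = 32)
t(L) = 32
√(2889966 + (t((3 + 1) + D(-4)) + 531/263)²) = √(2889966 + (32 + 531/263)²) = √(2889966 + (8947/263)²) = √(2889966 + 80048809/69169) = √(199976107063/69169) = √199976107063/263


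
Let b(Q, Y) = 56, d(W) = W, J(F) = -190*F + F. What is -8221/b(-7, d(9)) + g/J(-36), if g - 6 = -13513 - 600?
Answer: -2025917/13608 ≈ -148.88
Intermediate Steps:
J(F) = -189*F
g = -14107 (g = 6 + (-13513 - 600) = 6 - 14113 = -14107)
-8221/b(-7, d(9)) + g/J(-36) = -8221/56 - 14107/((-189*(-36))) = -8221*1/56 - 14107/6804 = -8221/56 - 14107*1/6804 = -8221/56 - 14107/6804 = -2025917/13608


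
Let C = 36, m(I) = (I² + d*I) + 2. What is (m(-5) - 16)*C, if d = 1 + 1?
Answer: 36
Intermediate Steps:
d = 2
m(I) = 2 + I² + 2*I (m(I) = (I² + 2*I) + 2 = 2 + I² + 2*I)
(m(-5) - 16)*C = ((2 + (-5)² + 2*(-5)) - 16)*36 = ((2 + 25 - 10) - 16)*36 = (17 - 16)*36 = 1*36 = 36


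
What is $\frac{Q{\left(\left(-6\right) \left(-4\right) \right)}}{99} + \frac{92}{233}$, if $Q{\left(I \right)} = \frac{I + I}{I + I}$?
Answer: $\frac{9341}{23067} \approx 0.40495$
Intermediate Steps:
$Q{\left(I \right)} = 1$ ($Q{\left(I \right)} = \frac{2 I}{2 I} = 2 I \frac{1}{2 I} = 1$)
$\frac{Q{\left(\left(-6\right) \left(-4\right) \right)}}{99} + \frac{92}{233} = 1 \cdot \frac{1}{99} + \frac{92}{233} = 1 \cdot \frac{1}{99} + 92 \cdot \frac{1}{233} = \frac{1}{99} + \frac{92}{233} = \frac{9341}{23067}$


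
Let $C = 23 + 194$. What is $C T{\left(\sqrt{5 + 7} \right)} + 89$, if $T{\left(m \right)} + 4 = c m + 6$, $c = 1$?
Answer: $523 + 434 \sqrt{3} \approx 1274.7$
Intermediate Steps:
$T{\left(m \right)} = 2 + m$ ($T{\left(m \right)} = -4 + \left(1 m + 6\right) = -4 + \left(m + 6\right) = -4 + \left(6 + m\right) = 2 + m$)
$C = 217$
$C T{\left(\sqrt{5 + 7} \right)} + 89 = 217 \left(2 + \sqrt{5 + 7}\right) + 89 = 217 \left(2 + \sqrt{12}\right) + 89 = 217 \left(2 + 2 \sqrt{3}\right) + 89 = \left(434 + 434 \sqrt{3}\right) + 89 = 523 + 434 \sqrt{3}$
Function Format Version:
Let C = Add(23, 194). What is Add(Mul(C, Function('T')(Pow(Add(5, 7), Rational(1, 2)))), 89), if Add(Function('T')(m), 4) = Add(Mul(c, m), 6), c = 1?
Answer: Add(523, Mul(434, Pow(3, Rational(1, 2)))) ≈ 1274.7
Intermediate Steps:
Function('T')(m) = Add(2, m) (Function('T')(m) = Add(-4, Add(Mul(1, m), 6)) = Add(-4, Add(m, 6)) = Add(-4, Add(6, m)) = Add(2, m))
C = 217
Add(Mul(C, Function('T')(Pow(Add(5, 7), Rational(1, 2)))), 89) = Add(Mul(217, Add(2, Pow(Add(5, 7), Rational(1, 2)))), 89) = Add(Mul(217, Add(2, Pow(12, Rational(1, 2)))), 89) = Add(Mul(217, Add(2, Mul(2, Pow(3, Rational(1, 2))))), 89) = Add(Add(434, Mul(434, Pow(3, Rational(1, 2)))), 89) = Add(523, Mul(434, Pow(3, Rational(1, 2))))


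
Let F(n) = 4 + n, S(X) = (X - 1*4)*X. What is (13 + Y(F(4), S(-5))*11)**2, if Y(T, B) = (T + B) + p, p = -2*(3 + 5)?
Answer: 176400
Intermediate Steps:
S(X) = X*(-4 + X) (S(X) = (X - 4)*X = (-4 + X)*X = X*(-4 + X))
p = -16 (p = -2*8 = -16)
Y(T, B) = -16 + B + T (Y(T, B) = (T + B) - 16 = (B + T) - 16 = -16 + B + T)
(13 + Y(F(4), S(-5))*11)**2 = (13 + (-16 - 5*(-4 - 5) + (4 + 4))*11)**2 = (13 + (-16 - 5*(-9) + 8)*11)**2 = (13 + (-16 + 45 + 8)*11)**2 = (13 + 37*11)**2 = (13 + 407)**2 = 420**2 = 176400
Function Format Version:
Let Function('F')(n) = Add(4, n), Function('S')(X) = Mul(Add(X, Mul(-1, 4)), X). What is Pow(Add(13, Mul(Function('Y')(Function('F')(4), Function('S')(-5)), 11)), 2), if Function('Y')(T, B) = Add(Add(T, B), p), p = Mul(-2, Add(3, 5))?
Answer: 176400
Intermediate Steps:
Function('S')(X) = Mul(X, Add(-4, X)) (Function('S')(X) = Mul(Add(X, -4), X) = Mul(Add(-4, X), X) = Mul(X, Add(-4, X)))
p = -16 (p = Mul(-2, 8) = -16)
Function('Y')(T, B) = Add(-16, B, T) (Function('Y')(T, B) = Add(Add(T, B), -16) = Add(Add(B, T), -16) = Add(-16, B, T))
Pow(Add(13, Mul(Function('Y')(Function('F')(4), Function('S')(-5)), 11)), 2) = Pow(Add(13, Mul(Add(-16, Mul(-5, Add(-4, -5)), Add(4, 4)), 11)), 2) = Pow(Add(13, Mul(Add(-16, Mul(-5, -9), 8), 11)), 2) = Pow(Add(13, Mul(Add(-16, 45, 8), 11)), 2) = Pow(Add(13, Mul(37, 11)), 2) = Pow(Add(13, 407), 2) = Pow(420, 2) = 176400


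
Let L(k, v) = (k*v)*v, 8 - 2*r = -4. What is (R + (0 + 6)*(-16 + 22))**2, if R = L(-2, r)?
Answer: 1296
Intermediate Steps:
r = 6 (r = 4 - 1/2*(-4) = 4 + 2 = 6)
L(k, v) = k*v**2
R = -72 (R = -2*6**2 = -2*36 = -72)
(R + (0 + 6)*(-16 + 22))**2 = (-72 + (0 + 6)*(-16 + 22))**2 = (-72 + 6*6)**2 = (-72 + 36)**2 = (-36)**2 = 1296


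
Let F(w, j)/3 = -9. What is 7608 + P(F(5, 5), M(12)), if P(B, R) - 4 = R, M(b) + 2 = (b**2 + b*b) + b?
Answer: 7910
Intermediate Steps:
F(w, j) = -27 (F(w, j) = 3*(-9) = -27)
M(b) = -2 + b + 2*b**2 (M(b) = -2 + ((b**2 + b*b) + b) = -2 + ((b**2 + b**2) + b) = -2 + (2*b**2 + b) = -2 + (b + 2*b**2) = -2 + b + 2*b**2)
P(B, R) = 4 + R
7608 + P(F(5, 5), M(12)) = 7608 + (4 + (-2 + 12 + 2*12**2)) = 7608 + (4 + (-2 + 12 + 2*144)) = 7608 + (4 + (-2 + 12 + 288)) = 7608 + (4 + 298) = 7608 + 302 = 7910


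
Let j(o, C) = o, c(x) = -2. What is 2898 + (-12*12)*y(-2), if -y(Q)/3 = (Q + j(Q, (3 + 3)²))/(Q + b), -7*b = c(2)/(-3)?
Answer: 40950/11 ≈ 3722.7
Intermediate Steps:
b = -2/21 (b = -(-2)/(7*(-3)) = -(-2)*(-1)/(7*3) = -⅐*⅔ = -2/21 ≈ -0.095238)
y(Q) = -6*Q/(-2/21 + Q) (y(Q) = -3*(Q + Q)/(Q - 2/21) = -3*2*Q/(-2/21 + Q) = -6*Q/(-2/21 + Q))
2898 + (-12*12)*y(-2) = 2898 + (-12*12)*(-126*(-2)/(-2 + 21*(-2))) = 2898 - (-18144)*(-2)/(-2 - 42) = 2898 - (-18144)*(-2)/(-44) = 2898 - (-18144)*(-2)*(-1)/44 = 2898 - 144*(-63/11) = 2898 + 9072/11 = 40950/11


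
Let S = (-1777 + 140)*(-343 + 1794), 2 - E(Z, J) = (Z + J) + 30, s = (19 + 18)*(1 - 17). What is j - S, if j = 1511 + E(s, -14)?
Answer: 2377376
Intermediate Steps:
s = -592 (s = 37*(-16) = -592)
E(Z, J) = -28 - J - Z (E(Z, J) = 2 - ((Z + J) + 30) = 2 - ((J + Z) + 30) = 2 - (30 + J + Z) = 2 + (-30 - J - Z) = -28 - J - Z)
S = -2375287 (S = -1637*1451 = -2375287)
j = 2089 (j = 1511 + (-28 - 1*(-14) - 1*(-592)) = 1511 + (-28 + 14 + 592) = 1511 + 578 = 2089)
j - S = 2089 - 1*(-2375287) = 2089 + 2375287 = 2377376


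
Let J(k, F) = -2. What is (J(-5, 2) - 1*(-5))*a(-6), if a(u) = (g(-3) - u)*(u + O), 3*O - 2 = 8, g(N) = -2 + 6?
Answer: -80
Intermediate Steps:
g(N) = 4
O = 10/3 (O = ⅔ + (⅓)*8 = ⅔ + 8/3 = 10/3 ≈ 3.3333)
a(u) = (4 - u)*(10/3 + u) (a(u) = (4 - u)*(u + 10/3) = (4 - u)*(10/3 + u))
(J(-5, 2) - 1*(-5))*a(-6) = (-2 - 1*(-5))*(40/3 - 1*(-6)² + (⅔)*(-6)) = (-2 + 5)*(40/3 - 1*36 - 4) = 3*(40/3 - 36 - 4) = 3*(-80/3) = -80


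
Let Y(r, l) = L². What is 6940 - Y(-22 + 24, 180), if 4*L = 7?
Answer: 110991/16 ≈ 6936.9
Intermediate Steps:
L = 7/4 (L = (¼)*7 = 7/4 ≈ 1.7500)
Y(r, l) = 49/16 (Y(r, l) = (7/4)² = 49/16)
6940 - Y(-22 + 24, 180) = 6940 - 1*49/16 = 6940 - 49/16 = 110991/16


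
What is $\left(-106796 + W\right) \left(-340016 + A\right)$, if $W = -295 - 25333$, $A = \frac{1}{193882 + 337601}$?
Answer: $\frac{23930701726824248}{531483} \approx 4.5026 \cdot 10^{10}$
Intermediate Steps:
$A = \frac{1}{531483} \approx 1.8815 \cdot 10^{-6}$
$W = -25628$ ($W = -295 - 25333 = -25628$)
$\left(-106796 + W\right) \left(-340016 + A\right) = \left(-106796 - 25628\right) \left(-340016 + \frac{1}{531483}\right) = \left(-132424\right) \left(- \frac{180712723727}{531483}\right) = \frac{23930701726824248}{531483}$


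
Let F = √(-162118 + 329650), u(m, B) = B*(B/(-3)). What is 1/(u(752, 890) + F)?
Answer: -594075/156855225553 - 9*√41883/313710451106 ≈ -3.7933e-6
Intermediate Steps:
u(m, B) = -B²/3 (u(m, B) = B*(B*(-⅓)) = B*(-B/3) = -B²/3)
F = 2*√41883 (F = √167532 = 2*√41883 ≈ 409.31)
1/(u(752, 890) + F) = 1/(-⅓*890² + 2*√41883) = 1/(-⅓*792100 + 2*√41883) = 1/(-792100/3 + 2*√41883)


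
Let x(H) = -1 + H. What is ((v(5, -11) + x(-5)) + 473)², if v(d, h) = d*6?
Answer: 247009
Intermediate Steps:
v(d, h) = 6*d
((v(5, -11) + x(-5)) + 473)² = ((6*5 + (-1 - 5)) + 473)² = ((30 - 6) + 473)² = (24 + 473)² = 497² = 247009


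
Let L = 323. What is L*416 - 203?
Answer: 134165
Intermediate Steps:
L*416 - 203 = 323*416 - 203 = 134368 - 203 = 134165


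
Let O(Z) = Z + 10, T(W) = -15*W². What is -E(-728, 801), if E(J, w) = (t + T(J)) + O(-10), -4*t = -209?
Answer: 31798831/4 ≈ 7.9497e+6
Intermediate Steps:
t = 209/4 (t = -¼*(-209) = 209/4 ≈ 52.250)
O(Z) = 10 + Z
E(J, w) = 209/4 - 15*J² (E(J, w) = (209/4 - 15*J²) + (10 - 10) = (209/4 - 15*J²) + 0 = 209/4 - 15*J²)
-E(-728, 801) = -(209/4 - 15*(-728)²) = -(209/4 - 15*529984) = -(209/4 - 7949760) = -1*(-31798831/4) = 31798831/4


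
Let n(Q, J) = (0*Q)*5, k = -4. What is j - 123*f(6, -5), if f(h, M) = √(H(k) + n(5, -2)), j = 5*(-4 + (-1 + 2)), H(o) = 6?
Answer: -15 - 123*√6 ≈ -316.29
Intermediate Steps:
n(Q, J) = 0 (n(Q, J) = 0*5 = 0)
j = -15 (j = 5*(-4 + 1) = 5*(-3) = -15)
f(h, M) = √6 (f(h, M) = √(6 + 0) = √6)
j - 123*f(6, -5) = -15 - 123*√6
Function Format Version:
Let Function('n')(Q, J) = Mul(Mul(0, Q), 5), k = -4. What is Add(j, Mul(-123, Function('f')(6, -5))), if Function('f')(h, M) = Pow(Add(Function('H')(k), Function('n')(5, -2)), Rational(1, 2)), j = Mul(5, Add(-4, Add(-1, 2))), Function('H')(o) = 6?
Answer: Add(-15, Mul(-123, Pow(6, Rational(1, 2)))) ≈ -316.29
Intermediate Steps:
Function('n')(Q, J) = 0 (Function('n')(Q, J) = Mul(0, 5) = 0)
j = -15 (j = Mul(5, Add(-4, 1)) = Mul(5, -3) = -15)
Function('f')(h, M) = Pow(6, Rational(1, 2)) (Function('f')(h, M) = Pow(Add(6, 0), Rational(1, 2)) = Pow(6, Rational(1, 2)))
Add(j, Mul(-123, Function('f')(6, -5))) = Add(-15, Mul(-123, Pow(6, Rational(1, 2))))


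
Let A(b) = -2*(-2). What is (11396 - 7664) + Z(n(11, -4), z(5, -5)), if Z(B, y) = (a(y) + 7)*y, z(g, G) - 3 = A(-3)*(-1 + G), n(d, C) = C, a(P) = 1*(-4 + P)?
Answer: 4110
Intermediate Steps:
a(P) = -4 + P
A(b) = 4
z(g, G) = -1 + 4*G (z(g, G) = 3 + 4*(-1 + G) = 3 + (-4 + 4*G) = -1 + 4*G)
Z(B, y) = y*(3 + y) (Z(B, y) = ((-4 + y) + 7)*y = (3 + y)*y = y*(3 + y))
(11396 - 7664) + Z(n(11, -4), z(5, -5)) = (11396 - 7664) + (-1 + 4*(-5))*(3 + (-1 + 4*(-5))) = 3732 + (-1 - 20)*(3 + (-1 - 20)) = 3732 - 21*(3 - 21) = 3732 - 21*(-18) = 3732 + 378 = 4110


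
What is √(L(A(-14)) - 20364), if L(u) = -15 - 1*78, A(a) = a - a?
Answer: 3*I*√2273 ≈ 143.03*I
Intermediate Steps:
A(a) = 0
L(u) = -93 (L(u) = -15 - 78 = -93)
√(L(A(-14)) - 20364) = √(-93 - 20364) = √(-20457) = 3*I*√2273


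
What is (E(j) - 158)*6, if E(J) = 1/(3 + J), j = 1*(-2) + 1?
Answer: -945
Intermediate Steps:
j = -1 (j = -2 + 1 = -1)
(E(j) - 158)*6 = (1/(3 - 1) - 158)*6 = (1/2 - 158)*6 = (½ - 158)*6 = -315/2*6 = -945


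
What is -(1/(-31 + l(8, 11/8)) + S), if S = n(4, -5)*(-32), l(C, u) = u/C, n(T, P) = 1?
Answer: 63200/1973 ≈ 32.032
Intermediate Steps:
S = -32 (S = 1*(-32) = -32)
-(1/(-31 + l(8, 11/8)) + S) = -(1/(-31 + (11/8)/8) - 32) = -(1/(-31 + (11*(⅛))*(⅛)) - 32) = -(1/(-31 + (11/8)*(⅛)) - 32) = -(1/(-31 + 11/64) - 32) = -(1/(-1973/64) - 32) = -(-64/1973 - 32) = -1*(-63200/1973) = 63200/1973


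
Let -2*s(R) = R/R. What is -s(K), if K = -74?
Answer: ½ ≈ 0.50000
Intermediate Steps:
s(R) = -½ (s(R) = -R/(2*R) = -½*1 = -½)
-s(K) = -1*(-½) = ½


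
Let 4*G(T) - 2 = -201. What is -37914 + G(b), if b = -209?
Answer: -151855/4 ≈ -37964.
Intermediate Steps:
G(T) = -199/4 (G(T) = ½ + (¼)*(-201) = ½ - 201/4 = -199/4)
-37914 + G(b) = -37914 - 199/4 = -151855/4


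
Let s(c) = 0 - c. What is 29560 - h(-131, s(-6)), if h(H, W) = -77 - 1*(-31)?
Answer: 29606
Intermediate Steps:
s(c) = -c
h(H, W) = -46 (h(H, W) = -77 + 31 = -46)
29560 - h(-131, s(-6)) = 29560 - 1*(-46) = 29560 + 46 = 29606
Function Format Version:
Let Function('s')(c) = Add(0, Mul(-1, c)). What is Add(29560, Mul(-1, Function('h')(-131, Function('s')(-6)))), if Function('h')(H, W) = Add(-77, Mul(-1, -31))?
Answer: 29606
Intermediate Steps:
Function('s')(c) = Mul(-1, c)
Function('h')(H, W) = -46 (Function('h')(H, W) = Add(-77, 31) = -46)
Add(29560, Mul(-1, Function('h')(-131, Function('s')(-6)))) = Add(29560, Mul(-1, -46)) = Add(29560, 46) = 29606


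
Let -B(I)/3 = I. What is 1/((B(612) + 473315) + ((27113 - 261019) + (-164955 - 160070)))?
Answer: -1/87452 ≈ -1.1435e-5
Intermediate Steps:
B(I) = -3*I
1/((B(612) + 473315) + ((27113 - 261019) + (-164955 - 160070))) = 1/((-3*612 + 473315) + ((27113 - 261019) + (-164955 - 160070))) = 1/((-1836 + 473315) + (-233906 - 325025)) = 1/(471479 - 558931) = 1/(-87452) = -1/87452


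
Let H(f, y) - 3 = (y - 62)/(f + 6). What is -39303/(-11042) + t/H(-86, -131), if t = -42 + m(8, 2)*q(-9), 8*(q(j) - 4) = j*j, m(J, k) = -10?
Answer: -144857521/4781186 ≈ -30.297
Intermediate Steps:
H(f, y) = 3 + (-62 + y)/(6 + f) (H(f, y) = 3 + (y - 62)/(f + 6) = 3 + (-62 + y)/(6 + f))
q(j) = 4 + j²/8 (q(j) = 4 + (j*j)/8 = 4 + j²/8)
t = -733/4 (t = -42 - 10*(4 + (⅛)*(-9)²) = -42 - 10*(4 + (⅛)*81) = -42 - 10*(4 + 81/8) = -42 - 10*113/8 = -42 - 565/4 = -733/4 ≈ -183.25)
-39303/(-11042) + t/H(-86, -131) = -39303/(-11042) - 733*(6 - 86)/(-44 - 131 + 3*(-86))/4 = -39303*(-1/11042) - 733*(-80/(-44 - 131 - 258))/4 = 39303/11042 - 733/(4*((-1/80*(-433)))) = 39303/11042 - 733/(4*433/80) = 39303/11042 - 733/4*80/433 = 39303/11042 - 14660/433 = -144857521/4781186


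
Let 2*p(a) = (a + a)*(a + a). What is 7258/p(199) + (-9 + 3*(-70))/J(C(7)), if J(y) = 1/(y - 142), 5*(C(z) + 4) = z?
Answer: 6270321682/198005 ≈ 31668.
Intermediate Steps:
p(a) = 2*a² (p(a) = ((a + a)*(a + a))/2 = ((2*a)*(2*a))/2 = (4*a²)/2 = 2*a²)
C(z) = -4 + z/5
J(y) = 1/(-142 + y)
7258/p(199) + (-9 + 3*(-70))/J(C(7)) = 7258/((2*199²)) + (-9 + 3*(-70))/(1/(-142 + (-4 + (⅕)*7))) = 7258/((2*39601)) + (-9 - 210)/(1/(-142 + (-4 + 7/5))) = 7258/79202 - 219/(1/(-142 - 13/5)) = 7258*(1/79202) - 219/(1/(-723/5)) = 3629/39601 - 219/(-5/723) = 3629/39601 - 219*(-723/5) = 3629/39601 + 158337/5 = 6270321682/198005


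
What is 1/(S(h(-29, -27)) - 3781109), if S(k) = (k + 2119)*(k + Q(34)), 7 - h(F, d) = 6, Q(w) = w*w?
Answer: -1/1328269 ≈ -7.5286e-7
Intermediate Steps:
Q(w) = w**2
h(F, d) = 1 (h(F, d) = 7 - 1*6 = 7 - 6 = 1)
S(k) = (1156 + k)*(2119 + k) (S(k) = (k + 2119)*(k + 34**2) = (2119 + k)*(k + 1156) = (2119 + k)*(1156 + k) = (1156 + k)*(2119 + k))
1/(S(h(-29, -27)) - 3781109) = 1/((2449564 + 1**2 + 3275*1) - 3781109) = 1/((2449564 + 1 + 3275) - 3781109) = 1/(2452840 - 3781109) = 1/(-1328269) = -1/1328269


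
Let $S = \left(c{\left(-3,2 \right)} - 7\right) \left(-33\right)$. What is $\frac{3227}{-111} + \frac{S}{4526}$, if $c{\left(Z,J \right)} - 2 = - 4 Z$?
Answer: $- \frac{14631043}{502386} \approx -29.123$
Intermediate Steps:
$c{\left(Z,J \right)} = 2 - 4 Z$
$S = -231$ ($S = \left(\left(2 - -12\right) - 7\right) \left(-33\right) = \left(\left(2 + 12\right) - 7\right) \left(-33\right) = \left(14 - 7\right) \left(-33\right) = 7 \left(-33\right) = -231$)
$\frac{3227}{-111} + \frac{S}{4526} = \frac{3227}{-111} - \frac{231}{4526} = 3227 \left(- \frac{1}{111}\right) - \frac{231}{4526} = - \frac{3227}{111} - \frac{231}{4526} = - \frac{14631043}{502386}$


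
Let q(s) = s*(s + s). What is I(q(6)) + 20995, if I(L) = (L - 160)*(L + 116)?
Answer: 4451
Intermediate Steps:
q(s) = 2*s² (q(s) = s*(2*s) = 2*s²)
I(L) = (-160 + L)*(116 + L)
I(q(6)) + 20995 = (-18560 + (2*6²)² - 88*6²) + 20995 = (-18560 + (2*36)² - 88*36) + 20995 = (-18560 + 72² - 44*72) + 20995 = (-18560 + 5184 - 3168) + 20995 = -16544 + 20995 = 4451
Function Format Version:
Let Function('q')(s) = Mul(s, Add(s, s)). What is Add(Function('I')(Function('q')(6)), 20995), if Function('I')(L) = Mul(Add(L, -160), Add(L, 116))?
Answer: 4451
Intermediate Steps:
Function('q')(s) = Mul(2, Pow(s, 2)) (Function('q')(s) = Mul(s, Mul(2, s)) = Mul(2, Pow(s, 2)))
Function('I')(L) = Mul(Add(-160, L), Add(116, L))
Add(Function('I')(Function('q')(6)), 20995) = Add(Add(-18560, Pow(Mul(2, Pow(6, 2)), 2), Mul(-44, Mul(2, Pow(6, 2)))), 20995) = Add(Add(-18560, Pow(Mul(2, 36), 2), Mul(-44, Mul(2, 36))), 20995) = Add(Add(-18560, Pow(72, 2), Mul(-44, 72)), 20995) = Add(Add(-18560, 5184, -3168), 20995) = Add(-16544, 20995) = 4451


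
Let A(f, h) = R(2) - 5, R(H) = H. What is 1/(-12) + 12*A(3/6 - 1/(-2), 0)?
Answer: -433/12 ≈ -36.083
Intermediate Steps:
A(f, h) = -3 (A(f, h) = 2 - 5 = -3)
1/(-12) + 12*A(3/6 - 1/(-2), 0) = 1/(-12) + 12*(-3) = 1*(-1/12) - 36 = -1/12 - 36 = -433/12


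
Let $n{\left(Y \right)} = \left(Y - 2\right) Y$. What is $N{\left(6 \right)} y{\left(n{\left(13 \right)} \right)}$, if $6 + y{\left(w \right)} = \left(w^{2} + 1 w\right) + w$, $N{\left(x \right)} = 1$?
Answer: $20729$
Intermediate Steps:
$n{\left(Y \right)} = Y \left(-2 + Y\right)$ ($n{\left(Y \right)} = \left(-2 + Y\right) Y = Y \left(-2 + Y\right)$)
$y{\left(w \right)} = -6 + w^{2} + 2 w$ ($y{\left(w \right)} = -6 + \left(\left(w^{2} + 1 w\right) + w\right) = -6 + \left(\left(w^{2} + w\right) + w\right) = -6 + \left(\left(w + w^{2}\right) + w\right) = -6 + \left(w^{2} + 2 w\right) = -6 + w^{2} + 2 w$)
$N{\left(6 \right)} y{\left(n{\left(13 \right)} \right)} = 1 \left(-6 + \left(13 \left(-2 + 13\right)\right)^{2} + 2 \cdot 13 \left(-2 + 13\right)\right) = 1 \left(-6 + \left(13 \cdot 11\right)^{2} + 2 \cdot 13 \cdot 11\right) = 1 \left(-6 + 143^{2} + 2 \cdot 143\right) = 1 \left(-6 + 20449 + 286\right) = 1 \cdot 20729 = 20729$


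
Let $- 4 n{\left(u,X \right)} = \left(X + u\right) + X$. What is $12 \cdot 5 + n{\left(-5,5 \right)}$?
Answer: $\frac{235}{4} \approx 58.75$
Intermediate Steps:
$n{\left(u,X \right)} = - \frac{X}{2} - \frac{u}{4}$ ($n{\left(u,X \right)} = - \frac{\left(X + u\right) + X}{4} = - \frac{u + 2 X}{4} = - \frac{X}{2} - \frac{u}{4}$)
$12 \cdot 5 + n{\left(-5,5 \right)} = 12 \cdot 5 - \frac{5}{4} = 60 + \left(- \frac{5}{2} + \frac{5}{4}\right) = 60 - \frac{5}{4} = \frac{235}{4}$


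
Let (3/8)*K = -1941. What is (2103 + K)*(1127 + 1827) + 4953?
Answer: -9072689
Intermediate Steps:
K = -5176 (K = (8/3)*(-1941) = -5176)
(2103 + K)*(1127 + 1827) + 4953 = (2103 - 5176)*(1127 + 1827) + 4953 = -3073*2954 + 4953 = -9077642 + 4953 = -9072689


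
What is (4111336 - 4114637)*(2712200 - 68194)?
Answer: -8727863806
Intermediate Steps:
(4111336 - 4114637)*(2712200 - 68194) = -3301*2644006 = -8727863806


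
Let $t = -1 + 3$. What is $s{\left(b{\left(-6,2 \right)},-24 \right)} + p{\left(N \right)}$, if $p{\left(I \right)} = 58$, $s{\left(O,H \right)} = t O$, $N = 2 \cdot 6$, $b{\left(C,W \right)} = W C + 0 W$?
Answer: $34$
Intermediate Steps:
$t = 2$
$b{\left(C,W \right)} = C W$ ($b{\left(C,W \right)} = C W + 0 = C W$)
$N = 12$
$s{\left(O,H \right)} = 2 O$
$s{\left(b{\left(-6,2 \right)},-24 \right)} + p{\left(N \right)} = 2 \left(\left(-6\right) 2\right) + 58 = 2 \left(-12\right) + 58 = -24 + 58 = 34$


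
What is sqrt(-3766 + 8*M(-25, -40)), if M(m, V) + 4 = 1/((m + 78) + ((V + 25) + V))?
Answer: I*sqrt(3802) ≈ 61.66*I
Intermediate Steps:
M(m, V) = -4 + 1/(103 + m + 2*V) (M(m, V) = -4 + 1/((m + 78) + ((V + 25) + V)) = -4 + 1/((78 + m) + ((25 + V) + V)) = -4 + 1/((78 + m) + (25 + 2*V)) = -4 + 1/(103 + m + 2*V))
sqrt(-3766 + 8*M(-25, -40)) = sqrt(-3766 + 8*((-411 - 8*(-40) - 4*(-25))/(103 - 25 + 2*(-40)))) = sqrt(-3766 + 8*((-411 + 320 + 100)/(103 - 25 - 80))) = sqrt(-3766 + 8*(9/(-2))) = sqrt(-3766 + 8*(-1/2*9)) = sqrt(-3766 + 8*(-9/2)) = sqrt(-3766 - 36) = sqrt(-3802) = I*sqrt(3802)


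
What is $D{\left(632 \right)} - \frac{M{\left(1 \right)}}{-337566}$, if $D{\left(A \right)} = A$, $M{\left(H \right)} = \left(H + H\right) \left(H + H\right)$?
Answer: $\frac{106670858}{168783} \approx 632.0$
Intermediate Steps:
$M{\left(H \right)} = 4 H^{2}$ ($M{\left(H \right)} = 2 H 2 H = 4 H^{2}$)
$D{\left(632 \right)} - \frac{M{\left(1 \right)}}{-337566} = 632 - \frac{4 \cdot 1^{2}}{-337566} = 632 - 4 \cdot 1 \left(- \frac{1}{337566}\right) = 632 - 4 \left(- \frac{1}{337566}\right) = 632 - - \frac{2}{168783} = 632 + \frac{2}{168783} = \frac{106670858}{168783}$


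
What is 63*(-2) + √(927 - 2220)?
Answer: -126 + I*√1293 ≈ -126.0 + 35.958*I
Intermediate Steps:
63*(-2) + √(927 - 2220) = -126 + √(-1293) = -126 + I*√1293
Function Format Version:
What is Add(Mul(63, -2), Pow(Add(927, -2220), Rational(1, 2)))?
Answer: Add(-126, Mul(I, Pow(1293, Rational(1, 2)))) ≈ Add(-126.00, Mul(35.958, I))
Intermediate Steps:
Add(Mul(63, -2), Pow(Add(927, -2220), Rational(1, 2))) = Add(-126, Pow(-1293, Rational(1, 2))) = Add(-126, Mul(I, Pow(1293, Rational(1, 2))))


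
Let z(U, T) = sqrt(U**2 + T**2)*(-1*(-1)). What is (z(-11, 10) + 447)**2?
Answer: (447 + sqrt(221))**2 ≈ 2.1332e+5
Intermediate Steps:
z(U, T) = sqrt(T**2 + U**2) (z(U, T) = sqrt(T**2 + U**2)*1 = sqrt(T**2 + U**2))
(z(-11, 10) + 447)**2 = (sqrt(10**2 + (-11)**2) + 447)**2 = (sqrt(100 + 121) + 447)**2 = (sqrt(221) + 447)**2 = (447 + sqrt(221))**2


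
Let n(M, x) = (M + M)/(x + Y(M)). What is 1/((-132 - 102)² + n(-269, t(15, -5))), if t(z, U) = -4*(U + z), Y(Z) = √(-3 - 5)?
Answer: 22017292/1205873500393 - 269*I*√2/1205873500393 ≈ 1.8258e-5 - 3.1548e-10*I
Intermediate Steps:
Y(Z) = 2*I*√2 (Y(Z) = √(-8) = 2*I*√2)
t(z, U) = -4*U - 4*z
n(M, x) = 2*M/(x + 2*I*√2) (n(M, x) = (M + M)/(x + 2*I*√2) = (2*M)/(x + 2*I*√2) = 2*M/(x + 2*I*√2))
1/((-132 - 102)² + n(-269, t(15, -5))) = 1/((-132 - 102)² + 2*(-269)/((-4*(-5) - 4*15) + 2*I*√2)) = 1/((-234)² + 2*(-269)/((20 - 60) + 2*I*√2)) = 1/(54756 + 2*(-269)/(-40 + 2*I*√2)) = 1/(54756 - 538/(-40 + 2*I*√2))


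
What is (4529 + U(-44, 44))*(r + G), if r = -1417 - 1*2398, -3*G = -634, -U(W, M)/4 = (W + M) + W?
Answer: -50865755/3 ≈ -1.6955e+7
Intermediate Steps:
U(W, M) = -8*W - 4*M (U(W, M) = -4*((W + M) + W) = -4*((M + W) + W) = -4*(M + 2*W) = -8*W - 4*M)
G = 634/3 (G = -1/3*(-634) = 634/3 ≈ 211.33)
r = -3815 (r = -1417 - 2398 = -3815)
(4529 + U(-44, 44))*(r + G) = (4529 + (-8*(-44) - 4*44))*(-3815 + 634/3) = (4529 + (352 - 176))*(-10811/3) = (4529 + 176)*(-10811/3) = 4705*(-10811/3) = -50865755/3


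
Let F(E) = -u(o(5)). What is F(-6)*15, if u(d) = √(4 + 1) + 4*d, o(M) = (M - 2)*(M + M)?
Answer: -1800 - 15*√5 ≈ -1833.5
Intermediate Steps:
o(M) = 2*M*(-2 + M) (o(M) = (-2 + M)*(2*M) = 2*M*(-2 + M))
u(d) = √5 + 4*d
F(E) = -120 - √5 (F(E) = -(√5 + 4*(2*5*(-2 + 5))) = -(√5 + 4*(2*5*3)) = -(√5 + 4*30) = -(√5 + 120) = -(120 + √5) = -120 - √5)
F(-6)*15 = (-120 - √5)*15 = -1800 - 15*√5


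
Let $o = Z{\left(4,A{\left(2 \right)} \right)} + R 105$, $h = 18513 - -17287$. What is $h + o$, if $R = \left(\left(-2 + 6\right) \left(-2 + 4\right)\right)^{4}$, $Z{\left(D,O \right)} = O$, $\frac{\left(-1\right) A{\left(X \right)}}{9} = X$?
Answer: $465862$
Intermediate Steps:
$h = 35800$ ($h = 18513 + 17287 = 35800$)
$A{\left(X \right)} = - 9 X$
$R = 4096$ ($R = \left(4 \cdot 2\right)^{4} = 8^{4} = 4096$)
$o = 430062$ ($o = \left(-9\right) 2 + 4096 \cdot 105 = -18 + 430080 = 430062$)
$h + o = 35800 + 430062 = 465862$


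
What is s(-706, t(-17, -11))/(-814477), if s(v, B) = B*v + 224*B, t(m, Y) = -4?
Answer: -1928/814477 ≈ -0.0023672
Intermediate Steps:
s(v, B) = 224*B + B*v
s(-706, t(-17, -11))/(-814477) = -4*(224 - 706)/(-814477) = -4*(-482)*(-1/814477) = 1928*(-1/814477) = -1928/814477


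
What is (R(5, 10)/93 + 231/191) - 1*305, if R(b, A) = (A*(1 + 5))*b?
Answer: -1779644/5921 ≈ -300.56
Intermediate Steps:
R(b, A) = 6*A*b (R(b, A) = (A*6)*b = (6*A)*b = 6*A*b)
(R(5, 10)/93 + 231/191) - 1*305 = ((6*10*5)/93 + 231/191) - 1*305 = (300*(1/93) + 231*(1/191)) - 305 = (100/31 + 231/191) - 305 = 26261/5921 - 305 = -1779644/5921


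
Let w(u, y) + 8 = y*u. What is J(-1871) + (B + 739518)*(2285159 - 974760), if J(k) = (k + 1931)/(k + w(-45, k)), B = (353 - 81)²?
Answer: 21937465213985557/20579 ≈ 1.0660e+12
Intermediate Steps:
w(u, y) = -8 + u*y (w(u, y) = -8 + y*u = -8 + u*y)
B = 73984 (B = 272² = 73984)
J(k) = (1931 + k)/(-8 - 44*k) (J(k) = (k + 1931)/(k + (-8 - 45*k)) = (1931 + k)/(-8 - 44*k))
J(-1871) + (B + 739518)*(2285159 - 974760) = (-1931 - 1*(-1871))/(4*(2 + 11*(-1871))) + (73984 + 739518)*(2285159 - 974760) = (-1931 + 1871)/(4*(2 - 20581)) + 813502*1310399 = (¼)*(-60)/(-20579) + 1066012207298 = (¼)*(-1/20579)*(-60) + 1066012207298 = 15/20579 + 1066012207298 = 21937465213985557/20579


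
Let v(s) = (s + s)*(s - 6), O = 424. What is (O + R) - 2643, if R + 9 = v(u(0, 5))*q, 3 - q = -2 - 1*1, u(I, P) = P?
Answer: -2288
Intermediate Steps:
v(s) = 2*s*(-6 + s) (v(s) = (2*s)*(-6 + s) = 2*s*(-6 + s))
q = 6 (q = 3 - (-2 - 1*1) = 3 - (-2 - 1) = 3 - 1*(-3) = 3 + 3 = 6)
R = -69 (R = -9 + (2*5*(-6 + 5))*6 = -9 + (2*5*(-1))*6 = -9 - 10*6 = -9 - 60 = -69)
(O + R) - 2643 = (424 - 69) - 2643 = 355 - 2643 = -2288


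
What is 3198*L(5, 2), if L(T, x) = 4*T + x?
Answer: 70356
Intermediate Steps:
L(T, x) = x + 4*T
3198*L(5, 2) = 3198*(2 + 4*5) = 3198*(2 + 20) = 3198*22 = 70356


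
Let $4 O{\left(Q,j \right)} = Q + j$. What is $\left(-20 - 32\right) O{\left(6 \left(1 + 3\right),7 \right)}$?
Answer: $-403$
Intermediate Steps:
$O{\left(Q,j \right)} = \frac{Q}{4} + \frac{j}{4}$ ($O{\left(Q,j \right)} = \frac{Q + j}{4} = \frac{Q}{4} + \frac{j}{4}$)
$\left(-20 - 32\right) O{\left(6 \left(1 + 3\right),7 \right)} = \left(-20 - 32\right) \left(\frac{6 \left(1 + 3\right)}{4} + \frac{1}{4} \cdot 7\right) = - 52 \left(\frac{6 \cdot 4}{4} + \frac{7}{4}\right) = - 52 \left(\frac{1}{4} \cdot 24 + \frac{7}{4}\right) = - 52 \left(6 + \frac{7}{4}\right) = \left(-52\right) \frac{31}{4} = -403$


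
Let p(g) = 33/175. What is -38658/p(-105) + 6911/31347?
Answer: -70688976329/344817 ≈ -2.0500e+5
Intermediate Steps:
p(g) = 33/175 (p(g) = 33*(1/175) = 33/175)
-38658/p(-105) + 6911/31347 = -38658/33/175 + 6911/31347 = -38658*175/33 + 6911*(1/31347) = -2255050/11 + 6911/31347 = -70688976329/344817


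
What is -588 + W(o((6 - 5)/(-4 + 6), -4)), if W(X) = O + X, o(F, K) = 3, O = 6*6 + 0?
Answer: -549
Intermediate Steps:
O = 36 (O = 36 + 0 = 36)
W(X) = 36 + X
-588 + W(o((6 - 5)/(-4 + 6), -4)) = -588 + (36 + 3) = -588 + 39 = -549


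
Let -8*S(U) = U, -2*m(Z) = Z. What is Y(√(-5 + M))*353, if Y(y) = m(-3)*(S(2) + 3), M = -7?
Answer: 11649/8 ≈ 1456.1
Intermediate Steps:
m(Z) = -Z/2
S(U) = -U/8
Y(y) = 33/8 (Y(y) = (-½*(-3))*(-⅛*2 + 3) = 3*(-¼ + 3)/2 = (3/2)*(11/4) = 33/8)
Y(√(-5 + M))*353 = (33/8)*353 = 11649/8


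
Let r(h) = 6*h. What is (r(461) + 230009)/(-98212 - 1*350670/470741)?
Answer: -109576736275/46232765762 ≈ -2.3701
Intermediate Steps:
(r(461) + 230009)/(-98212 - 1*350670/470741) = (6*461 + 230009)/(-98212 - 1*350670/470741) = (2766 + 230009)/(-98212 - 350670*1/470741) = 232775/(-98212 - 350670/470741) = 232775/(-46232765762/470741) = 232775*(-470741/46232765762) = -109576736275/46232765762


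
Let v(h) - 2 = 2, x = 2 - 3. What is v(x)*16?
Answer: 64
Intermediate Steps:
x = -1
v(h) = 4 (v(h) = 2 + 2 = 4)
v(x)*16 = 4*16 = 64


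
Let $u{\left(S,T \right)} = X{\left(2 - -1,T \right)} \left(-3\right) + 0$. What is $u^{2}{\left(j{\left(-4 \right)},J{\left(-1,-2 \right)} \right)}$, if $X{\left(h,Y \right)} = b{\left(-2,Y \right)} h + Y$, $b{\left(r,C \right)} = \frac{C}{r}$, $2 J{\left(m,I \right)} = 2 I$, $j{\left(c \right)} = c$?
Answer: $9$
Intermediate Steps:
$J{\left(m,I \right)} = I$ ($J{\left(m,I \right)} = \frac{2 I}{2} = I$)
$X{\left(h,Y \right)} = Y - \frac{Y h}{2}$ ($X{\left(h,Y \right)} = \frac{Y}{-2} h + Y = Y \left(- \frac{1}{2}\right) h + Y = - \frac{Y}{2} h + Y = - \frac{Y h}{2} + Y = Y - \frac{Y h}{2}$)
$u{\left(S,T \right)} = \frac{3 T}{2}$ ($u{\left(S,T \right)} = \frac{T \left(2 - \left(2 - -1\right)\right)}{2} \left(-3\right) + 0 = \frac{T \left(2 - \left(2 + 1\right)\right)}{2} \left(-3\right) + 0 = \frac{T \left(2 - 3\right)}{2} \left(-3\right) + 0 = \frac{1}{2} T \left(-1\right) \left(-3\right) + 0 = - \frac{T}{2} \left(-3\right) + 0 = \frac{3 T}{2} + 0 = \frac{3 T}{2}$)
$u^{2}{\left(j{\left(-4 \right)},J{\left(-1,-2 \right)} \right)} = \left(\frac{3}{2} \left(-2\right)\right)^{2} = \left(-3\right)^{2} = 9$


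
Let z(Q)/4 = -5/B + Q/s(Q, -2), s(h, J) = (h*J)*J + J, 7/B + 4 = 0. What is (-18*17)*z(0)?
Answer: -24480/7 ≈ -3497.1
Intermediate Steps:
B = -7/4 (B = 7/(-4 + 0) = 7/(-4) = 7*(-¼) = -7/4 ≈ -1.7500)
s(h, J) = J + h*J² (s(h, J) = (J*h)*J + J = h*J² + J = J + h*J²)
z(Q) = 80/7 + 4*Q/(-2 + 4*Q) (z(Q) = 4*(-5/(-7/4) + Q/((-2*(1 - 2*Q)))) = 4*(-5*(-4/7) + Q/(-2 + 4*Q)) = 4*(20/7 + Q/(-2 + 4*Q)) = 80/7 + 4*Q/(-2 + 4*Q))
(-18*17)*z(0) = (-18*17)*(2*(-40 + 87*0)/(7*(-1 + 2*0))) = -612*(-40 + 0)/(7*(-1 + 0)) = -612*(-40)/(7*(-1)) = -612*(-1)*(-40)/7 = -306*80/7 = -24480/7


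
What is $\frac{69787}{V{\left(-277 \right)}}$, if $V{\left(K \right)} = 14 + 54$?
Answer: $\frac{69787}{68} \approx 1026.3$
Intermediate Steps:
$V{\left(K \right)} = 68$
$\frac{69787}{V{\left(-277 \right)}} = \frac{69787}{68}$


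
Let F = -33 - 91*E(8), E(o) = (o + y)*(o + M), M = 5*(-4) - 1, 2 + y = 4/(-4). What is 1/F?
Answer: 1/5882 ≈ 0.00017001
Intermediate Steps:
y = -3 (y = -2 + 4/(-4) = -2 - 1/4*4 = -2 - 1 = -3)
M = -21 (M = -20 - 1 = -21)
E(o) = (-21 + o)*(-3 + o) (E(o) = (o - 3)*(o - 21) = (-3 + o)*(-21 + o) = (-21 + o)*(-3 + o))
F = 5882 (F = -33 - 91*(63 + 8**2 - 24*8) = -33 - 91*(63 + 64 - 192) = -33 - 91*(-65) = -33 + 5915 = 5882)
1/F = 1/5882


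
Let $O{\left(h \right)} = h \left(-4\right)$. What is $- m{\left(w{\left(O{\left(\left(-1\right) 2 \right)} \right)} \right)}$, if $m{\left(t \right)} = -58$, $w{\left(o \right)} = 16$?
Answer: $58$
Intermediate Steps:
$O{\left(h \right)} = - 4 h$
$- m{\left(w{\left(O{\left(\left(-1\right) 2 \right)} \right)} \right)} = \left(-1\right) \left(-58\right) = 58$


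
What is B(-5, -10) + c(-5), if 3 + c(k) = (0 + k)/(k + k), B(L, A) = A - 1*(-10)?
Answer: -5/2 ≈ -2.5000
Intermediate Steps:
B(L, A) = 10 + A (B(L, A) = A + 10 = 10 + A)
c(k) = -5/2 (c(k) = -3 + (0 + k)/(k + k) = -3 + k/((2*k)) = -3 + k*(1/(2*k)) = -3 + ½ = -5/2)
B(-5, -10) + c(-5) = (10 - 10) - 5/2 = 0 - 5/2 = -5/2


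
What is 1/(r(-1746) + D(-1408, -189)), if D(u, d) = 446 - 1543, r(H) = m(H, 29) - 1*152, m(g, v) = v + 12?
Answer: -1/1208 ≈ -0.00082781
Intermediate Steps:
m(g, v) = 12 + v
r(H) = -111 (r(H) = (12 + 29) - 1*152 = 41 - 152 = -111)
D(u, d) = -1097
1/(r(-1746) + D(-1408, -189)) = 1/(-111 - 1097) = 1/(-1208) = -1/1208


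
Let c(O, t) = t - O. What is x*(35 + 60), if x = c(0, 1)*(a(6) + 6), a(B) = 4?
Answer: 950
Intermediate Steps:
x = 10 (x = (1 - 1*0)*(4 + 6) = (1 + 0)*10 = 1*10 = 10)
x*(35 + 60) = 10*(35 + 60) = 10*95 = 950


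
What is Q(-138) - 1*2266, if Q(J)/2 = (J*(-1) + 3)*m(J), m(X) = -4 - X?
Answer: 35522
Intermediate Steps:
Q(J) = 2*(-4 - J)*(3 - J) (Q(J) = 2*((J*(-1) + 3)*(-4 - J)) = 2*((-J + 3)*(-4 - J)) = 2*((3 - J)*(-4 - J)) = 2*((-4 - J)*(3 - J)) = 2*(-4 - J)*(3 - J))
Q(-138) - 1*2266 = 2*(-3 - 138)*(4 - 138) - 1*2266 = 2*(-141)*(-134) - 2266 = 37788 - 2266 = 35522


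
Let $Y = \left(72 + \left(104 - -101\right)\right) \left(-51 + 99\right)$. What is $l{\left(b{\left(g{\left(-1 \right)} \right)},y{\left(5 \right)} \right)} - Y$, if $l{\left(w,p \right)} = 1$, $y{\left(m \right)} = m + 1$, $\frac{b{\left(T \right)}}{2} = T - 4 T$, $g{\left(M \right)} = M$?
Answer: $-13295$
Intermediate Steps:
$b{\left(T \right)} = - 6 T$ ($b{\left(T \right)} = 2 \left(T - 4 T\right) = 2 \left(- 3 T\right) = - 6 T$)
$y{\left(m \right)} = 1 + m$
$Y = 13296$ ($Y = \left(72 + \left(104 + 101\right)\right) 48 = \left(72 + 205\right) 48 = 277 \cdot 48 = 13296$)
$l{\left(b{\left(g{\left(-1 \right)} \right)},y{\left(5 \right)} \right)} - Y = 1 - 13296 = -13295$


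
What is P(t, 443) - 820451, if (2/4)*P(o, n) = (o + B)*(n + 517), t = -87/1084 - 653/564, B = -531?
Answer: -23465987427/12737 ≈ -1.8423e+6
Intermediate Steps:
t = -94615/76422 (t = -87*1/1084 - 653*1/564 = -87/1084 - 653/564 = -94615/76422 ≈ -1.2381)
P(o, n) = 2*(-531 + o)*(517 + n) (P(o, n) = 2*((o - 531)*(n + 517)) = 2*((-531 + o)*(517 + n)) = 2*(-531 + o)*(517 + n))
P(t, 443) - 820451 = (-549054 - 1062*443 + 1034*(-94615/76422) + 2*443*(-94615/76422)) - 820451 = (-549054 - 470466 - 1040765/813 - 41914445/38211) - 820451 = -13015903040/12737 - 820451 = -23465987427/12737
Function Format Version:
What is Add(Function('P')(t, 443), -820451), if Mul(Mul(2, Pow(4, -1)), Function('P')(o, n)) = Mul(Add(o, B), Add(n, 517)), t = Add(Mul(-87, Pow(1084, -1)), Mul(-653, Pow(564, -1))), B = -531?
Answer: Rational(-23465987427, 12737) ≈ -1.8423e+6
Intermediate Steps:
t = Rational(-94615, 76422) (t = Add(Mul(-87, Rational(1, 1084)), Mul(-653, Rational(1, 564))) = Add(Rational(-87, 1084), Rational(-653, 564)) = Rational(-94615, 76422) ≈ -1.2381)
Function('P')(o, n) = Mul(2, Add(-531, o), Add(517, n)) (Function('P')(o, n) = Mul(2, Mul(Add(o, -531), Add(n, 517))) = Mul(2, Mul(Add(-531, o), Add(517, n))) = Mul(2, Add(-531, o), Add(517, n)))
Add(Function('P')(t, 443), -820451) = Add(Add(-549054, Mul(-1062, 443), Mul(1034, Rational(-94615, 76422)), Mul(2, 443, Rational(-94615, 76422))), -820451) = Add(Add(-549054, -470466, Rational(-1040765, 813), Rational(-41914445, 38211)), -820451) = Add(Rational(-13015903040, 12737), -820451) = Rational(-23465987427, 12737)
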